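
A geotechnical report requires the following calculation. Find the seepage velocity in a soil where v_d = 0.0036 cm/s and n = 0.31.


Result: 0.01161 cm/s

Derivation:
Using v_s = v_d / n
v_s = 0.0036 / 0.31
v_s = 0.01161 cm/s


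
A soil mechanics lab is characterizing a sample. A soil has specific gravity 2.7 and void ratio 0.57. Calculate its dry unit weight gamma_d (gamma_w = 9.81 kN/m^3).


Using gamma_d = Gs * gamma_w / (1 + e)
gamma_d = 2.7 * 9.81 / (1 + 0.57)
gamma_d = 2.7 * 9.81 / 1.57
gamma_d = 16.871 kN/m^3


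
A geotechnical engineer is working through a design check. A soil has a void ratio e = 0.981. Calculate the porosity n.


Using the relation n = e / (1 + e)
n = 0.981 / (1 + 0.981)
n = 0.981 / 1.981
n = 0.4952


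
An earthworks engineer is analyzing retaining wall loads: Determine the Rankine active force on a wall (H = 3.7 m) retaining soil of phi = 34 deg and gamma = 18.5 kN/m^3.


Compute active earth pressure coefficient:
Ka = tan^2(45 - phi/2) = tan^2(28.0) = 0.282715
Compute active force:
Pa = 0.5 * Ka * gamma * H^2
Pa = 0.5 * 0.282715 * 18.5 * 3.7^2
Pa = 35.8 kN/m


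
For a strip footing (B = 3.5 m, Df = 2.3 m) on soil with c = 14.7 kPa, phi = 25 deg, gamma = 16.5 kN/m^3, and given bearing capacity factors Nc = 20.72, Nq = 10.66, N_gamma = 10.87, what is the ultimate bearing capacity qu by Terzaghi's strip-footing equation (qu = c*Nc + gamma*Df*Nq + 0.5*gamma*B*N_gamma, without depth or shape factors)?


Compute qu = c*Nc + gamma*Df*Nq + 0.5*gamma*B*N_gamma
Term 1: 14.7 * 20.72 = 304.584
Term 2: 16.5 * 2.3 * 10.66 = 404.547
Term 3: 0.5 * 16.5 * 3.5 * 10.87 = 313.87125
qu = 304.584 + 404.547 + 313.87125
qu = 1023.0 kPa


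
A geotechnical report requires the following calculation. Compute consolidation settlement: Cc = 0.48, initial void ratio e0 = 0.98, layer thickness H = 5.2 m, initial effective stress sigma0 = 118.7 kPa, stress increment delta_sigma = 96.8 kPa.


Result: 0.3265 m

Derivation:
Using Sc = Cc * H / (1 + e0) * log10((sigma0 + delta_sigma) / sigma0)
Stress ratio = (118.7 + 96.8) / 118.7 = 1.8155
log10(1.8155) = 0.258997
Cc * H / (1 + e0) = 0.48 * 5.2 / (1 + 0.98) = 1.26061
Sc = 1.26061 * 0.258997
Sc = 0.3265 m


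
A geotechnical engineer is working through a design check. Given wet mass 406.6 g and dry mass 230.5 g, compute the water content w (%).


Result: 76.4 %

Derivation:
Using w = (m_wet - m_dry) / m_dry * 100
m_wet - m_dry = 406.6 - 230.5 = 176.1 g
w = 176.1 / 230.5 * 100
w = 76.4 %


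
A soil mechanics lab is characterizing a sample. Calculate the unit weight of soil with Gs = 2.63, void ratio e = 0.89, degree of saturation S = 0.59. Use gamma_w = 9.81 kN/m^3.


Using gamma = gamma_w * (Gs + S*e) / (1 + e)
Numerator: Gs + S*e = 2.63 + 0.59*0.89 = 3.1551
Denominator: 1 + e = 1 + 0.89 = 1.89
gamma = 9.81 * 3.1551 / 1.89
gamma = 16.376 kN/m^3


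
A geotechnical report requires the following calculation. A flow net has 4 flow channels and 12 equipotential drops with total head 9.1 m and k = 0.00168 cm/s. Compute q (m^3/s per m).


Result: 5.096e-05 m^3/s per m

Derivation:
Convert k to m/s for unit consistency with H:
k = 0.00168 cm/s = 0.00168 / 100 m/s = 1.68e-05 m/s
Using q = k * H * Nf / Nd
Nf / Nd = 4 / 12 = 0.3333
q = 1.68e-05 * 9.1 * 0.3333
q = 5.096e-05 m^3/s per m


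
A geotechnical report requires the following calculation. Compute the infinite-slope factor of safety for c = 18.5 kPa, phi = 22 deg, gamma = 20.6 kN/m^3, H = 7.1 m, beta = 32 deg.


Using Fs = c / (gamma*H*sin(beta)*cos(beta)) + tan(phi)/tan(beta)
Cohesion contribution = 18.5 / (20.6*7.1*sin(32)*cos(32))
Cohesion contribution = 0.28146
Friction contribution = tan(22)/tan(32) = 0.646577
Fs = 0.28146 + 0.646577
Fs = 0.928


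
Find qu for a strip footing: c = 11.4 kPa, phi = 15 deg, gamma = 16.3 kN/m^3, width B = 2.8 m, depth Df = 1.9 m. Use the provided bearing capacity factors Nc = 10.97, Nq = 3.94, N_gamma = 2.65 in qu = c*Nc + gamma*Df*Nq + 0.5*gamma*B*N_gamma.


Compute qu = c*Nc + gamma*Df*Nq + 0.5*gamma*B*N_gamma
Term 1: 11.4 * 10.97 = 125.058
Term 2: 16.3 * 1.9 * 3.94 = 122.0218
Term 3: 0.5 * 16.3 * 2.8 * 2.65 = 60.473
qu = 125.058 + 122.0218 + 60.473
qu = 307.55 kPa


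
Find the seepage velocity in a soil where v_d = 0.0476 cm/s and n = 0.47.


Using v_s = v_d / n
v_s = 0.0476 / 0.47
v_s = 0.10128 cm/s


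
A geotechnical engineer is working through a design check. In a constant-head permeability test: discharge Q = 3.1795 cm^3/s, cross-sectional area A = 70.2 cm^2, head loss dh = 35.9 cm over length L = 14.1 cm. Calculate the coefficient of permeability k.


Compute hydraulic gradient:
i = dh / L = 35.9 / 14.1 = 2.5461
Then apply Darcy's law:
k = Q / (A * i)
k = 3.1795 / (70.2 * 2.5461)
k = 3.1795 / 178.736
k = 0.017789 cm/s


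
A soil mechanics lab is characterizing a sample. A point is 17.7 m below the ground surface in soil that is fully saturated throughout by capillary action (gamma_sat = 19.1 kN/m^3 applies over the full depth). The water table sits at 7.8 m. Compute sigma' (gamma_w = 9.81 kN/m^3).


Total stress = gamma_sat * depth
sigma = 19.1 * 17.7 = 338.07 kPa
Pore water pressure u = gamma_w * (depth - d_wt)
u = 9.81 * (17.7 - 7.8) = 97.119 kPa
Effective stress = sigma - u
sigma' = 338.07 - 97.119 = 240.95 kPa


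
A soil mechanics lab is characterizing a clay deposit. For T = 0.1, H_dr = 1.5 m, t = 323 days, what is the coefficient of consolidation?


Using cv = T * H_dr^2 / t
H_dr^2 = 1.5^2 = 2.25
cv = 0.1 * 2.25 / 323
cv = 0.0007 m^2/day


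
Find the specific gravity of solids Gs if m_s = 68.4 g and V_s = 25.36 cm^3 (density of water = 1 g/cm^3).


Result: 2.697

Derivation:
Using Gs = m_s / (V_s * rho_w)
Since rho_w = 1 g/cm^3:
Gs = 68.4 / 25.36
Gs = 2.697


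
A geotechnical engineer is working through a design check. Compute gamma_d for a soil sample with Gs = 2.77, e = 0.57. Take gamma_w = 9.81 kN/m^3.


Result: 17.308 kN/m^3

Derivation:
Using gamma_d = Gs * gamma_w / (1 + e)
gamma_d = 2.77 * 9.81 / (1 + 0.57)
gamma_d = 2.77 * 9.81 / 1.57
gamma_d = 17.308 kN/m^3


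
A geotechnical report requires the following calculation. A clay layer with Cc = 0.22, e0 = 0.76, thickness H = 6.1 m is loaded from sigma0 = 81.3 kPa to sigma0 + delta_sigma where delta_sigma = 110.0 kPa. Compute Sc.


Using Sc = Cc * H / (1 + e0) * log10((sigma0 + delta_sigma) / sigma0)
Stress ratio = (81.3 + 110.0) / 81.3 = 2.35301
log10(2.35301) = 0.371624
Cc * H / (1 + e0) = 0.22 * 6.1 / (1 + 0.76) = 0.7625
Sc = 0.7625 * 0.371624
Sc = 0.2834 m


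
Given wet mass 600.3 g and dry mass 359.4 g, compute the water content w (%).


Using w = (m_wet - m_dry) / m_dry * 100
m_wet - m_dry = 600.3 - 359.4 = 240.9 g
w = 240.9 / 359.4 * 100
w = 67.03 %


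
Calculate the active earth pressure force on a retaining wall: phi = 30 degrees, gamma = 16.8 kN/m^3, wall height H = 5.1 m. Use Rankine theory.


Compute active earth pressure coefficient:
Ka = tan^2(45 - phi/2) = tan^2(30.0) = 0.333333
Compute active force:
Pa = 0.5 * Ka * gamma * H^2
Pa = 0.5 * 0.333333 * 16.8 * 5.1^2
Pa = 72.83 kN/m


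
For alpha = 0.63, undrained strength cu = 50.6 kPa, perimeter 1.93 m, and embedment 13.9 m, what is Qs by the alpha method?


Result: 855.19 kN

Derivation:
Using Qs = alpha * cu * perimeter * L
Qs = 0.63 * 50.6 * 1.93 * 13.9
Qs = 855.19 kN


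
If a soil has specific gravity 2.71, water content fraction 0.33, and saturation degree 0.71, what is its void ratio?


Result: 1.2596

Derivation:
Using the relation e = Gs * w / S
e = 2.71 * 0.33 / 0.71
e = 1.2596


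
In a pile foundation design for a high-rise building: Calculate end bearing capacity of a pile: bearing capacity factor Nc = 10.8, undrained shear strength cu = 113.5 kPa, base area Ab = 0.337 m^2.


Using Qb = Nc * cu * Ab
Qb = 10.8 * 113.5 * 0.337
Qb = 413.09 kN


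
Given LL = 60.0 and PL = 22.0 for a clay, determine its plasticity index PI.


Using PI = LL - PL
PI = 60.0 - 22.0
PI = 38.0


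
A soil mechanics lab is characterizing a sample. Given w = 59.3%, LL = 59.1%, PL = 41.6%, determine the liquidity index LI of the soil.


First compute the plasticity index:
PI = LL - PL = 59.1 - 41.6 = 17.5
Then compute the liquidity index:
LI = (w - PL) / PI
LI = (59.3 - 41.6) / 17.5
LI = 1.011


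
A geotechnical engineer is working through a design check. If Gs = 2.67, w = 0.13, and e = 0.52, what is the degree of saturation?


Result: 0.6675

Derivation:
Using S = Gs * w / e
S = 2.67 * 0.13 / 0.52
S = 0.6675


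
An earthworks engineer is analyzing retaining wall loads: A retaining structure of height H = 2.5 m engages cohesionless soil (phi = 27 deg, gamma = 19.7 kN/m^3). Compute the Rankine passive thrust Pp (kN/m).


Result: 163.94 kN/m

Derivation:
Compute passive earth pressure coefficient:
Kp = tan^2(45 + phi/2) = tan^2(58.5) = 2.66294
Compute passive force:
Pp = 0.5 * Kp * gamma * H^2
Pp = 0.5 * 2.66294 * 19.7 * 2.5^2
Pp = 163.94 kN/m


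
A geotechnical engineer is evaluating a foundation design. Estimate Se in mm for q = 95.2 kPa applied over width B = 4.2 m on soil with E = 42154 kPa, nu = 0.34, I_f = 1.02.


Using Se = q * B * (1 - nu^2) * I_f / E
1 - nu^2 = 1 - 0.34^2 = 0.8844
Se = 95.2 * 4.2 * 0.8844 * 1.02 / 42154
Se = 0.008557 m
Convert to mm: Se = 0.008557 * 1000 = 8.557 mm


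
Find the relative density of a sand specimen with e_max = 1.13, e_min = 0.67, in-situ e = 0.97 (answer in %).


Using Dr = (e_max - e) / (e_max - e_min) * 100
e_max - e = 1.13 - 0.97 = 0.16
e_max - e_min = 1.13 - 0.67 = 0.46
Dr = 0.16 / 0.46 * 100
Dr = 34.78 %


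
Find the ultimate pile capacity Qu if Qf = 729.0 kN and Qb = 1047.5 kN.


Using Qu = Qf + Qb
Qu = 729.0 + 1047.5
Qu = 1776.5 kN


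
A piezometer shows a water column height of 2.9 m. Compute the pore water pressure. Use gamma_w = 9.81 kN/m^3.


Using u = gamma_w * h_w
u = 9.81 * 2.9
u = 28.45 kPa


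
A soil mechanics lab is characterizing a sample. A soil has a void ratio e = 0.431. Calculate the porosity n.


Using the relation n = e / (1 + e)
n = 0.431 / (1 + 0.431)
n = 0.431 / 1.431
n = 0.3012


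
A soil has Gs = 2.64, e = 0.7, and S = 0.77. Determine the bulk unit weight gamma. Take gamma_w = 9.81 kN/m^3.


Using gamma = gamma_w * (Gs + S*e) / (1 + e)
Numerator: Gs + S*e = 2.64 + 0.77*0.7 = 3.179
Denominator: 1 + e = 1 + 0.7 = 1.7
gamma = 9.81 * 3.179 / 1.7
gamma = 18.345 kN/m^3


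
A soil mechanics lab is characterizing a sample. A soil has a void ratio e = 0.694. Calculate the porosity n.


Using the relation n = e / (1 + e)
n = 0.694 / (1 + 0.694)
n = 0.694 / 1.694
n = 0.4097


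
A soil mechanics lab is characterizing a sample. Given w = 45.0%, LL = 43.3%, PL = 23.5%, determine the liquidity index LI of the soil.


First compute the plasticity index:
PI = LL - PL = 43.3 - 23.5 = 19.8
Then compute the liquidity index:
LI = (w - PL) / PI
LI = (45.0 - 23.5) / 19.8
LI = 1.086


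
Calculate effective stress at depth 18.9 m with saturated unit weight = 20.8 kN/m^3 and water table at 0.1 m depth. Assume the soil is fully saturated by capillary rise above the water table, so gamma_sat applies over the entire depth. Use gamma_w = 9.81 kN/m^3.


Total stress = gamma_sat * depth
sigma = 20.8 * 18.9 = 393.12 kPa
Pore water pressure u = gamma_w * (depth - d_wt)
u = 9.81 * (18.9 - 0.1) = 184.428 kPa
Effective stress = sigma - u
sigma' = 393.12 - 184.428 = 208.69 kPa


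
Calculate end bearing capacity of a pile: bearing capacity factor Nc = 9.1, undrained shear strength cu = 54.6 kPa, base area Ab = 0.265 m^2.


Using Qb = Nc * cu * Ab
Qb = 9.1 * 54.6 * 0.265
Qb = 131.67 kN


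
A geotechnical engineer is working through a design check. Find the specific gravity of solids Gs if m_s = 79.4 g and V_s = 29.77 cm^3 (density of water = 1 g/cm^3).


Using Gs = m_s / (V_s * rho_w)
Since rho_w = 1 g/cm^3:
Gs = 79.4 / 29.77
Gs = 2.667


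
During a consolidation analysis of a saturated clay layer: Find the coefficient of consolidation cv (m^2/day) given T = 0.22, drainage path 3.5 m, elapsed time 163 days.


Using cv = T * H_dr^2 / t
H_dr^2 = 3.5^2 = 12.25
cv = 0.22 * 12.25 / 163
cv = 0.01653 m^2/day


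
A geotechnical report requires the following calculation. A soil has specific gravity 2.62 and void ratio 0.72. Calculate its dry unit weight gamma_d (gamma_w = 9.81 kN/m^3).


Using gamma_d = Gs * gamma_w / (1 + e)
gamma_d = 2.62 * 9.81 / (1 + 0.72)
gamma_d = 2.62 * 9.81 / 1.72
gamma_d = 14.943 kN/m^3


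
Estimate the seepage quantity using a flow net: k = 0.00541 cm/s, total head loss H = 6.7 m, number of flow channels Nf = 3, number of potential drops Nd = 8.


Result: 0.0001359 m^3/s per m

Derivation:
Convert k to m/s for unit consistency with H:
k = 0.00541 cm/s = 0.00541 / 100 m/s = 5.41e-05 m/s
Using q = k * H * Nf / Nd
Nf / Nd = 3 / 8 = 0.375
q = 5.41e-05 * 6.7 * 0.375
q = 0.0001359 m^3/s per m


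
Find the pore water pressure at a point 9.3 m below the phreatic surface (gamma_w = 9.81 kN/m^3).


Using u = gamma_w * h_w
u = 9.81 * 9.3
u = 91.23 kPa


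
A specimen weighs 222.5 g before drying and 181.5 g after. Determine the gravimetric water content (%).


Result: 22.59 %

Derivation:
Using w = (m_wet - m_dry) / m_dry * 100
m_wet - m_dry = 222.5 - 181.5 = 41.0 g
w = 41.0 / 181.5 * 100
w = 22.59 %


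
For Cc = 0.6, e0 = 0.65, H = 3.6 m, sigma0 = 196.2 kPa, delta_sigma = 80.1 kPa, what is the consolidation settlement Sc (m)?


Using Sc = Cc * H / (1 + e0) * log10((sigma0 + delta_sigma) / sigma0)
Stress ratio = (196.2 + 80.1) / 196.2 = 1.40826
log10(1.40826) = 0.148682
Cc * H / (1 + e0) = 0.6 * 3.6 / (1 + 0.65) = 1.30909
Sc = 1.30909 * 0.148682
Sc = 0.1946 m


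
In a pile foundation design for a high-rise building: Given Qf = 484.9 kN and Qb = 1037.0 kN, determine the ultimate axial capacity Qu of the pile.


Using Qu = Qf + Qb
Qu = 484.9 + 1037.0
Qu = 1521.9 kN


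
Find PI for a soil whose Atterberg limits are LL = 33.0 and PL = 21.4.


Result: 11.6

Derivation:
Using PI = LL - PL
PI = 33.0 - 21.4
PI = 11.6


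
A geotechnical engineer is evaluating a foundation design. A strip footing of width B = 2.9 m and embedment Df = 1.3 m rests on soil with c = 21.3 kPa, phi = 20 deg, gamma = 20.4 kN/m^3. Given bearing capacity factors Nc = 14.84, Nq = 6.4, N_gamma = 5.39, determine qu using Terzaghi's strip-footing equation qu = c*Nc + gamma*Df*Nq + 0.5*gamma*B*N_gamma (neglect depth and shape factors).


Result: 645.26 kPa

Derivation:
Compute qu = c*Nc + gamma*Df*Nq + 0.5*gamma*B*N_gamma
Term 1: 21.3 * 14.84 = 316.092
Term 2: 20.4 * 1.3 * 6.4 = 169.728
Term 3: 0.5 * 20.4 * 2.9 * 5.39 = 159.4362
qu = 316.092 + 169.728 + 159.4362
qu = 645.26 kPa


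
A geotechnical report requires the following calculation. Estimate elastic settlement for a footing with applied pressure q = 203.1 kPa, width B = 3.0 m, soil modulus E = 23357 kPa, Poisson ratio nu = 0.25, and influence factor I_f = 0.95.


Result: 23.233 mm

Derivation:
Using Se = q * B * (1 - nu^2) * I_f / E
1 - nu^2 = 1 - 0.25^2 = 0.9375
Se = 203.1 * 3.0 * 0.9375 * 0.95 / 23357
Se = 0.023233 m
Convert to mm: Se = 0.023233 * 1000 = 23.233 mm


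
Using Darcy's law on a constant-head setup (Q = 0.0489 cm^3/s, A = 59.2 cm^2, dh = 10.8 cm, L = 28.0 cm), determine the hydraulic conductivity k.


Compute hydraulic gradient:
i = dh / L = 10.8 / 28.0 = 0.385714
Then apply Darcy's law:
k = Q / (A * i)
k = 0.0489 / (59.2 * 0.385714)
k = 0.0489 / 22.8343
k = 0.002142 cm/s


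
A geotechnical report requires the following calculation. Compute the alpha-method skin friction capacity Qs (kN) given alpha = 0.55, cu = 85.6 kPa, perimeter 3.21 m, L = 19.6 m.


Using Qs = alpha * cu * perimeter * L
Qs = 0.55 * 85.6 * 3.21 * 19.6
Qs = 2962.09 kN


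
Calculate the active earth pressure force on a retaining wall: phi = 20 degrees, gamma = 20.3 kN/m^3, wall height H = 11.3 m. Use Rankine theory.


Compute active earth pressure coefficient:
Ka = tan^2(45 - phi/2) = tan^2(35.0) = 0.490291
Compute active force:
Pa = 0.5 * Ka * gamma * H^2
Pa = 0.5 * 0.490291 * 20.3 * 11.3^2
Pa = 635.44 kN/m


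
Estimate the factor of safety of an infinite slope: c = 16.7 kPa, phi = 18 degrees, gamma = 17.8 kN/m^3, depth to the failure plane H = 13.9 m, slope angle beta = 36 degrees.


Result: 0.589

Derivation:
Using Fs = c / (gamma*H*sin(beta)*cos(beta)) + tan(phi)/tan(beta)
Cohesion contribution = 16.7 / (17.8*13.9*sin(36)*cos(36))
Cohesion contribution = 0.14194
Friction contribution = tan(18)/tan(36) = 0.447214
Fs = 0.14194 + 0.447214
Fs = 0.589


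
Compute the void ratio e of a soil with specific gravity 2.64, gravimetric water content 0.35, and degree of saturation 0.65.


Result: 1.4215

Derivation:
Using the relation e = Gs * w / S
e = 2.64 * 0.35 / 0.65
e = 1.4215


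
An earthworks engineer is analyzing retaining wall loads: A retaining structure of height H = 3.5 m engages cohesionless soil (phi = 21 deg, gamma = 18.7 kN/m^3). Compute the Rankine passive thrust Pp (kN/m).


Result: 242.48 kN/m

Derivation:
Compute passive earth pressure coefficient:
Kp = tan^2(45 + phi/2) = tan^2(55.5) = 2.117051
Compute passive force:
Pp = 0.5 * Kp * gamma * H^2
Pp = 0.5 * 2.117051 * 18.7 * 3.5^2
Pp = 242.48 kN/m


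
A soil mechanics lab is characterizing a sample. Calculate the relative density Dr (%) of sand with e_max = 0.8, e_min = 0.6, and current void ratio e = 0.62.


Using Dr = (e_max - e) / (e_max - e_min) * 100
e_max - e = 0.8 - 0.62 = 0.18
e_max - e_min = 0.8 - 0.6 = 0.2
Dr = 0.18 / 0.2 * 100
Dr = 90.0 %


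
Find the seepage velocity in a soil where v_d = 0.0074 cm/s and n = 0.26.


Using v_s = v_d / n
v_s = 0.0074 / 0.26
v_s = 0.02846 cm/s


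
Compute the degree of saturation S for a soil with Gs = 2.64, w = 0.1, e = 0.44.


Result: 0.6

Derivation:
Using S = Gs * w / e
S = 2.64 * 0.1 / 0.44
S = 0.6


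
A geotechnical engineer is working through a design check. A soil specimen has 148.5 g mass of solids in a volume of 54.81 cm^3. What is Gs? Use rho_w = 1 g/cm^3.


Using Gs = m_s / (V_s * rho_w)
Since rho_w = 1 g/cm^3:
Gs = 148.5 / 54.81
Gs = 2.709


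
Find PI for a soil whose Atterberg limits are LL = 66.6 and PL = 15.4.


Result: 51.2

Derivation:
Using PI = LL - PL
PI = 66.6 - 15.4
PI = 51.2


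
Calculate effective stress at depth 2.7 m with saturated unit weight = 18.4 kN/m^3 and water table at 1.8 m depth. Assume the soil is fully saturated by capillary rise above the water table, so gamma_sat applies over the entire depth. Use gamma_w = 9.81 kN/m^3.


Total stress = gamma_sat * depth
sigma = 18.4 * 2.7 = 49.68 kPa
Pore water pressure u = gamma_w * (depth - d_wt)
u = 9.81 * (2.7 - 1.8) = 8.829 kPa
Effective stress = sigma - u
sigma' = 49.68 - 8.829 = 40.85 kPa


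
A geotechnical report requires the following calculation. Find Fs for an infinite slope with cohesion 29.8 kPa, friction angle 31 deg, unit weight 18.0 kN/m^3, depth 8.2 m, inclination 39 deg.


Using Fs = c / (gamma*H*sin(beta)*cos(beta)) + tan(phi)/tan(beta)
Cohesion contribution = 29.8 / (18.0*8.2*sin(39)*cos(39))
Cohesion contribution = 0.412815
Friction contribution = tan(31)/tan(39) = 0.742001
Fs = 0.412815 + 0.742001
Fs = 1.155


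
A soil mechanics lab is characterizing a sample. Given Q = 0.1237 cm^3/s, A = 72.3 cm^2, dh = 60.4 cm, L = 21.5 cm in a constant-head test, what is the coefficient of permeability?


Compute hydraulic gradient:
i = dh / L = 60.4 / 21.5 = 2.8093
Then apply Darcy's law:
k = Q / (A * i)
k = 0.1237 / (72.3 * 2.8093)
k = 0.1237 / 203.113
k = 0.000609 cm/s


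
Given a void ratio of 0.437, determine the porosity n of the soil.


Result: 0.3041

Derivation:
Using the relation n = e / (1 + e)
n = 0.437 / (1 + 0.437)
n = 0.437 / 1.437
n = 0.3041


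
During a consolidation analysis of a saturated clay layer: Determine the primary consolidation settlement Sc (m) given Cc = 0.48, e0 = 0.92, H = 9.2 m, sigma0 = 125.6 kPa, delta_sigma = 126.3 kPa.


Result: 0.6951 m

Derivation:
Using Sc = Cc * H / (1 + e0) * log10((sigma0 + delta_sigma) / sigma0)
Stress ratio = (125.6 + 126.3) / 125.6 = 2.00557
log10(2.00557) = 0.302239
Cc * H / (1 + e0) = 0.48 * 9.2 / (1 + 0.92) = 2.3
Sc = 2.3 * 0.302239
Sc = 0.6951 m


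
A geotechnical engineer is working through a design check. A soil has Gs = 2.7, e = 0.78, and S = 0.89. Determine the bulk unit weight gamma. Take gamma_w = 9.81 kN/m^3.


Using gamma = gamma_w * (Gs + S*e) / (1 + e)
Numerator: Gs + S*e = 2.7 + 0.89*0.78 = 3.3942
Denominator: 1 + e = 1 + 0.78 = 1.78
gamma = 9.81 * 3.3942 / 1.78
gamma = 18.706 kN/m^3


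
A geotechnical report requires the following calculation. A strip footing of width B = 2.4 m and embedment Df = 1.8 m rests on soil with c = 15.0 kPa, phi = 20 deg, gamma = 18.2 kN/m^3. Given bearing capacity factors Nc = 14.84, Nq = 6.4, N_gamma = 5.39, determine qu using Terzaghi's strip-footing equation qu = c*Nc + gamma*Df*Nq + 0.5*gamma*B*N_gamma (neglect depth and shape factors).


Result: 549.98 kPa

Derivation:
Compute qu = c*Nc + gamma*Df*Nq + 0.5*gamma*B*N_gamma
Term 1: 15.0 * 14.84 = 222.6
Term 2: 18.2 * 1.8 * 6.4 = 209.664
Term 3: 0.5 * 18.2 * 2.4 * 5.39 = 117.7176
qu = 222.6 + 209.664 + 117.7176
qu = 549.98 kPa


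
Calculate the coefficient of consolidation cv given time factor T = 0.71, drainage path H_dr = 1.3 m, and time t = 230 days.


Using cv = T * H_dr^2 / t
H_dr^2 = 1.3^2 = 1.69
cv = 0.71 * 1.69 / 230
cv = 0.00522 m^2/day


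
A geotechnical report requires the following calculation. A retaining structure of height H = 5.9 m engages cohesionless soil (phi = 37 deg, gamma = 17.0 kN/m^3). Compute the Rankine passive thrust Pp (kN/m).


Result: 1190.28 kN/m

Derivation:
Compute passive earth pressure coefficient:
Kp = tan^2(45 + phi/2) = tan^2(63.5) = 4.022791
Compute passive force:
Pp = 0.5 * Kp * gamma * H^2
Pp = 0.5 * 4.022791 * 17.0 * 5.9^2
Pp = 1190.28 kN/m


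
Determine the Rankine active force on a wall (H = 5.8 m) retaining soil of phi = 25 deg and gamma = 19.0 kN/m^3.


Compute active earth pressure coefficient:
Ka = tan^2(45 - phi/2) = tan^2(32.5) = 0.405859
Compute active force:
Pa = 0.5 * Ka * gamma * H^2
Pa = 0.5 * 0.405859 * 19.0 * 5.8^2
Pa = 129.7 kN/m


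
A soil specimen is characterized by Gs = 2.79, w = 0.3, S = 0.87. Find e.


Using the relation e = Gs * w / S
e = 2.79 * 0.3 / 0.87
e = 0.9621


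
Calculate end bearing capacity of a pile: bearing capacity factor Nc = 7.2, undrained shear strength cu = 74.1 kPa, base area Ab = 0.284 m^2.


Result: 151.52 kN

Derivation:
Using Qb = Nc * cu * Ab
Qb = 7.2 * 74.1 * 0.284
Qb = 151.52 kN


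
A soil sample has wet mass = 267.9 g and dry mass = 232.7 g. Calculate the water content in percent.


Result: 15.13 %

Derivation:
Using w = (m_wet - m_dry) / m_dry * 100
m_wet - m_dry = 267.9 - 232.7 = 35.2 g
w = 35.2 / 232.7 * 100
w = 15.13 %


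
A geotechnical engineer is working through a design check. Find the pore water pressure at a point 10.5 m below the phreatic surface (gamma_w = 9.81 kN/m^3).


Result: 103.01 kPa

Derivation:
Using u = gamma_w * h_w
u = 9.81 * 10.5
u = 103.01 kPa


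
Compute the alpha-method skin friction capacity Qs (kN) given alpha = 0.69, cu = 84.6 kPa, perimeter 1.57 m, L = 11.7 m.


Using Qs = alpha * cu * perimeter * L
Qs = 0.69 * 84.6 * 1.57 * 11.7
Qs = 1072.27 kN


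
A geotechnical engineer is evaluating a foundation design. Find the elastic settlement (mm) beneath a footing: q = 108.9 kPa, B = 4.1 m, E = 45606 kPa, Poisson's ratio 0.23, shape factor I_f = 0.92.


Result: 8.53 mm

Derivation:
Using Se = q * B * (1 - nu^2) * I_f / E
1 - nu^2 = 1 - 0.23^2 = 0.9471
Se = 108.9 * 4.1 * 0.9471 * 0.92 / 45606
Se = 0.008530 m
Convert to mm: Se = 0.008530 * 1000 = 8.53 mm


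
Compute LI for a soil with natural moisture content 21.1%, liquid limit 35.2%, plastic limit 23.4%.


Result: -0.195

Derivation:
First compute the plasticity index:
PI = LL - PL = 35.2 - 23.4 = 11.8
Then compute the liquidity index:
LI = (w - PL) / PI
LI = (21.1 - 23.4) / 11.8
LI = -0.195


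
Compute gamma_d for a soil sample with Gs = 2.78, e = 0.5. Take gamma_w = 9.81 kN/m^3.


Using gamma_d = Gs * gamma_w / (1 + e)
gamma_d = 2.78 * 9.81 / (1 + 0.5)
gamma_d = 2.78 * 9.81 / 1.5
gamma_d = 18.181 kN/m^3


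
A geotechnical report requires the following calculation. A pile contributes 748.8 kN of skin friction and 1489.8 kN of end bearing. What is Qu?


Using Qu = Qf + Qb
Qu = 748.8 + 1489.8
Qu = 2238.6 kN


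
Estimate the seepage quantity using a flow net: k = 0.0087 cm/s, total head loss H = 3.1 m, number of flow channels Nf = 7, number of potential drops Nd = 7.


Result: 0.0002697 m^3/s per m

Derivation:
Convert k to m/s for unit consistency with H:
k = 0.0087 cm/s = 0.0087 / 100 m/s = 8.7e-05 m/s
Using q = k * H * Nf / Nd
Nf / Nd = 7 / 7 = 1.0
q = 8.7e-05 * 3.1 * 1.0
q = 0.0002697 m^3/s per m


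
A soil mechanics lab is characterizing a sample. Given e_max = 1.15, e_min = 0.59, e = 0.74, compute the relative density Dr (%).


Using Dr = (e_max - e) / (e_max - e_min) * 100
e_max - e = 1.15 - 0.74 = 0.41
e_max - e_min = 1.15 - 0.59 = 0.56
Dr = 0.41 / 0.56 * 100
Dr = 73.21 %


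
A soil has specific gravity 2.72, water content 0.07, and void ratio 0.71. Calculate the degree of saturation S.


Result: 0.2682

Derivation:
Using S = Gs * w / e
S = 2.72 * 0.07 / 0.71
S = 0.2682


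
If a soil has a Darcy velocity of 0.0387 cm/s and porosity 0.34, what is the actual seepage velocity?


Using v_s = v_d / n
v_s = 0.0387 / 0.34
v_s = 0.11382 cm/s


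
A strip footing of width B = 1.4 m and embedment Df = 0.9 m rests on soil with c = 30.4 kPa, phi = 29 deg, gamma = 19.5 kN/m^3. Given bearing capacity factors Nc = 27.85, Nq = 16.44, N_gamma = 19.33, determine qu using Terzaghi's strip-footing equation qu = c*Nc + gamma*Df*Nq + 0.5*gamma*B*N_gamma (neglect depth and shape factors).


Compute qu = c*Nc + gamma*Df*Nq + 0.5*gamma*B*N_gamma
Term 1: 30.4 * 27.85 = 846.64
Term 2: 19.5 * 0.9 * 16.44 = 288.522
Term 3: 0.5 * 19.5 * 1.4 * 19.33 = 263.8545
qu = 846.64 + 288.522 + 263.8545
qu = 1399.02 kPa


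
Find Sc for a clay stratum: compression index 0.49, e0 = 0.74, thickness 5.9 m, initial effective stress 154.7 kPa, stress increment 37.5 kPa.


Using Sc = Cc * H / (1 + e0) * log10((sigma0 + delta_sigma) / sigma0)
Stress ratio = (154.7 + 37.5) / 154.7 = 1.2424
log10(1.2424) = 0.0942631
Cc * H / (1 + e0) = 0.49 * 5.9 / (1 + 0.74) = 1.66149
Sc = 1.66149 * 0.0942631
Sc = 0.1566 m


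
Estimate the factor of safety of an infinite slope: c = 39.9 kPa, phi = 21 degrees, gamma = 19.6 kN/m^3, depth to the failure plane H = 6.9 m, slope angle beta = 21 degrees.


Using Fs = c / (gamma*H*sin(beta)*cos(beta)) + tan(phi)/tan(beta)
Cohesion contribution = 39.9 / (19.6*6.9*sin(21)*cos(21))
Cohesion contribution = 0.881834
Friction contribution = tan(21)/tan(21) = 1
Fs = 0.881834 + 1
Fs = 1.882


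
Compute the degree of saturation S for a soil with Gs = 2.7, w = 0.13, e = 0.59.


Result: 0.5949

Derivation:
Using S = Gs * w / e
S = 2.7 * 0.13 / 0.59
S = 0.5949


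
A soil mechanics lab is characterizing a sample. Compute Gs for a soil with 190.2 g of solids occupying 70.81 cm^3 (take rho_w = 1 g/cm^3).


Using Gs = m_s / (V_s * rho_w)
Since rho_w = 1 g/cm^3:
Gs = 190.2 / 70.81
Gs = 2.686


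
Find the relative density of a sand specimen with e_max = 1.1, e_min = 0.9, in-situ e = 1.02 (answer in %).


Using Dr = (e_max - e) / (e_max - e_min) * 100
e_max - e = 1.1 - 1.02 = 0.08
e_max - e_min = 1.1 - 0.9 = 0.2
Dr = 0.08 / 0.2 * 100
Dr = 40.0 %


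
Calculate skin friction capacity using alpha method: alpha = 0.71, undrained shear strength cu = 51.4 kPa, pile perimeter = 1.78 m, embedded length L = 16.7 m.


Using Qs = alpha * cu * perimeter * L
Qs = 0.71 * 51.4 * 1.78 * 16.7
Qs = 1084.82 kN


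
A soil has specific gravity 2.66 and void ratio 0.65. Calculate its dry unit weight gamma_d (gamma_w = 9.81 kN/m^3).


Result: 15.815 kN/m^3

Derivation:
Using gamma_d = Gs * gamma_w / (1 + e)
gamma_d = 2.66 * 9.81 / (1 + 0.65)
gamma_d = 2.66 * 9.81 / 1.65
gamma_d = 15.815 kN/m^3


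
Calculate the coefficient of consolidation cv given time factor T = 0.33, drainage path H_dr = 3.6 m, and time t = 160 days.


Using cv = T * H_dr^2 / t
H_dr^2 = 3.6^2 = 12.96
cv = 0.33 * 12.96 / 160
cv = 0.02673 m^2/day


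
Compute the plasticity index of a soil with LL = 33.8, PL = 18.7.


Using PI = LL - PL
PI = 33.8 - 18.7
PI = 15.1


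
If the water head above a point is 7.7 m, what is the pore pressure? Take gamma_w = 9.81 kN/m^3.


Using u = gamma_w * h_w
u = 9.81 * 7.7
u = 75.54 kPa


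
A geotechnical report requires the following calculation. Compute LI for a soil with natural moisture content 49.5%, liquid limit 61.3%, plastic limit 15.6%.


First compute the plasticity index:
PI = LL - PL = 61.3 - 15.6 = 45.7
Then compute the liquidity index:
LI = (w - PL) / PI
LI = (49.5 - 15.6) / 45.7
LI = 0.742


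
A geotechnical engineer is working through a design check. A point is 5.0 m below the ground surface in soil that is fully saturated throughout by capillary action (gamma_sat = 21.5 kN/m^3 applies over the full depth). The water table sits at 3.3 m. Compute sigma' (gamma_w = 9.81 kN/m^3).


Total stress = gamma_sat * depth
sigma = 21.5 * 5.0 = 107.5 kPa
Pore water pressure u = gamma_w * (depth - d_wt)
u = 9.81 * (5.0 - 3.3) = 16.677 kPa
Effective stress = sigma - u
sigma' = 107.5 - 16.677 = 90.82 kPa


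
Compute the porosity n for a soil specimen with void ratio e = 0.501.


Using the relation n = e / (1 + e)
n = 0.501 / (1 + 0.501)
n = 0.501 / 1.501
n = 0.3338


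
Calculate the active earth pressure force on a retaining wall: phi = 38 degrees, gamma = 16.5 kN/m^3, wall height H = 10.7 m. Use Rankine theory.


Compute active earth pressure coefficient:
Ka = tan^2(45 - phi/2) = tan^2(26.0) = 0.237883
Compute active force:
Pa = 0.5 * Ka * gamma * H^2
Pa = 0.5 * 0.237883 * 16.5 * 10.7^2
Pa = 224.69 kN/m


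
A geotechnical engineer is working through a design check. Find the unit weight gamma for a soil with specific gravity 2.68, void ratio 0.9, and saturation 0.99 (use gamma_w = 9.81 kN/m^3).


Result: 18.438 kN/m^3

Derivation:
Using gamma = gamma_w * (Gs + S*e) / (1 + e)
Numerator: Gs + S*e = 2.68 + 0.99*0.9 = 3.571
Denominator: 1 + e = 1 + 0.9 = 1.9
gamma = 9.81 * 3.571 / 1.9
gamma = 18.438 kN/m^3


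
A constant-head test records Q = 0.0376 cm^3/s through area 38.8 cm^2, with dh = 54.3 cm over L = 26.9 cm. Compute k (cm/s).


Result: 0.00048 cm/s

Derivation:
Compute hydraulic gradient:
i = dh / L = 54.3 / 26.9 = 2.01859
Then apply Darcy's law:
k = Q / (A * i)
k = 0.0376 / (38.8 * 2.01859)
k = 0.0376 / 78.3212
k = 0.00048 cm/s


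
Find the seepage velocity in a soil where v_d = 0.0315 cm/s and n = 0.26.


Using v_s = v_d / n
v_s = 0.0315 / 0.26
v_s = 0.12115 cm/s


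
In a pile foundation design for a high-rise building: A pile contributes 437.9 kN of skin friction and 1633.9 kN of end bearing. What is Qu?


Using Qu = Qf + Qb
Qu = 437.9 + 1633.9
Qu = 2071.8 kN


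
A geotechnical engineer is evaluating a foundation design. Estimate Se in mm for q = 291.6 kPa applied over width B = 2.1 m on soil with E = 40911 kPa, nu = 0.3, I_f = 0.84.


Result: 11.442 mm

Derivation:
Using Se = q * B * (1 - nu^2) * I_f / E
1 - nu^2 = 1 - 0.3^2 = 0.91
Se = 291.6 * 2.1 * 0.91 * 0.84 / 40911
Se = 0.011442 m
Convert to mm: Se = 0.011442 * 1000 = 11.442 mm


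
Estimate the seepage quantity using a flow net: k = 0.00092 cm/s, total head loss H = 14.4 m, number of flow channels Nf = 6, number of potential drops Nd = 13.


Convert k to m/s for unit consistency with H:
k = 0.00092 cm/s = 0.00092 / 100 m/s = 9.2e-06 m/s
Using q = k * H * Nf / Nd
Nf / Nd = 6 / 13 = 0.4615
q = 9.2e-06 * 14.4 * 0.4615
q = 6.114e-05 m^3/s per m


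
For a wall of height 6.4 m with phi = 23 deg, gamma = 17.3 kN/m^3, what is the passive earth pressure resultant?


Compute passive earth pressure coefficient:
Kp = tan^2(45 + phi/2) = tan^2(56.5) = 2.282623
Compute passive force:
Pp = 0.5 * Kp * gamma * H^2
Pp = 0.5 * 2.282623 * 17.3 * 6.4^2
Pp = 808.74 kN/m


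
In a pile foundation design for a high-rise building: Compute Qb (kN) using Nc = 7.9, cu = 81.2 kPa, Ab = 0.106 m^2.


Result: 68.0 kN

Derivation:
Using Qb = Nc * cu * Ab
Qb = 7.9 * 81.2 * 0.106
Qb = 68.0 kN


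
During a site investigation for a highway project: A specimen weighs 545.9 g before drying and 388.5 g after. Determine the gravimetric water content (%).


Result: 40.51 %

Derivation:
Using w = (m_wet - m_dry) / m_dry * 100
m_wet - m_dry = 545.9 - 388.5 = 157.4 g
w = 157.4 / 388.5 * 100
w = 40.51 %


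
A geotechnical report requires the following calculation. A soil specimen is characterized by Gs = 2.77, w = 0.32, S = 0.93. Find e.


Using the relation e = Gs * w / S
e = 2.77 * 0.32 / 0.93
e = 0.9531


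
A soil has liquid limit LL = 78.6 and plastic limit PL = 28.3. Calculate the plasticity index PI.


Result: 50.3

Derivation:
Using PI = LL - PL
PI = 78.6 - 28.3
PI = 50.3


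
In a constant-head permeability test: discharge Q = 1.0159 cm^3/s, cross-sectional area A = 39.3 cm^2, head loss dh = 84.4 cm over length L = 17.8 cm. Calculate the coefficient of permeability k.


Result: 0.005452 cm/s

Derivation:
Compute hydraulic gradient:
i = dh / L = 84.4 / 17.8 = 4.74157
Then apply Darcy's law:
k = Q / (A * i)
k = 1.0159 / (39.3 * 4.74157)
k = 1.0159 / 186.344
k = 0.005452 cm/s


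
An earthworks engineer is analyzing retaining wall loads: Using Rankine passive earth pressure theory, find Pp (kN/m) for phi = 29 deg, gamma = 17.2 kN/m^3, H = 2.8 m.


Compute passive earth pressure coefficient:
Kp = tan^2(45 + phi/2) = tan^2(59.5) = 2.88206
Compute passive force:
Pp = 0.5 * Kp * gamma * H^2
Pp = 0.5 * 2.88206 * 17.2 * 2.8^2
Pp = 194.32 kN/m


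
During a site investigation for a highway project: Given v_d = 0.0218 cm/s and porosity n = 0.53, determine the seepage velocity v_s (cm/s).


Result: 0.04113 cm/s

Derivation:
Using v_s = v_d / n
v_s = 0.0218 / 0.53
v_s = 0.04113 cm/s


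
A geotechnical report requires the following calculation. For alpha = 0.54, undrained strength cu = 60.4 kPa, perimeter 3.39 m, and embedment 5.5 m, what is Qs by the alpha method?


Result: 608.13 kN

Derivation:
Using Qs = alpha * cu * perimeter * L
Qs = 0.54 * 60.4 * 3.39 * 5.5
Qs = 608.13 kN


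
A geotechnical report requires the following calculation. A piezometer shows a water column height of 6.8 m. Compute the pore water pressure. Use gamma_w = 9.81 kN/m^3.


Using u = gamma_w * h_w
u = 9.81 * 6.8
u = 66.71 kPa


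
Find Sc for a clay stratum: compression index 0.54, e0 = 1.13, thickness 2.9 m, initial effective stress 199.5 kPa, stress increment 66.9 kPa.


Result: 0.0923 m

Derivation:
Using Sc = Cc * H / (1 + e0) * log10((sigma0 + delta_sigma) / sigma0)
Stress ratio = (199.5 + 66.9) / 199.5 = 1.33534
log10(1.33534) = 0.125591
Cc * H / (1 + e0) = 0.54 * 2.9 / (1 + 1.13) = 0.735211
Sc = 0.735211 * 0.125591
Sc = 0.0923 m


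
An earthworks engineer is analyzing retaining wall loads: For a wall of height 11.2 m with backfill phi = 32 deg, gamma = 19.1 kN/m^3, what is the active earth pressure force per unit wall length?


Compute active earth pressure coefficient:
Ka = tan^2(45 - phi/2) = tan^2(29.0) = 0.307259
Compute active force:
Pa = 0.5 * Ka * gamma * H^2
Pa = 0.5 * 0.307259 * 19.1 * 11.2^2
Pa = 368.08 kN/m


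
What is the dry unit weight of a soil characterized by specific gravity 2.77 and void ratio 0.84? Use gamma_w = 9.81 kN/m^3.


Using gamma_d = Gs * gamma_w / (1 + e)
gamma_d = 2.77 * 9.81 / (1 + 0.84)
gamma_d = 2.77 * 9.81 / 1.84
gamma_d = 14.768 kN/m^3


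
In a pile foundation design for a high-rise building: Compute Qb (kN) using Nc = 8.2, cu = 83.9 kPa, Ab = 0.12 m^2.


Result: 82.56 kN

Derivation:
Using Qb = Nc * cu * Ab
Qb = 8.2 * 83.9 * 0.12
Qb = 82.56 kN


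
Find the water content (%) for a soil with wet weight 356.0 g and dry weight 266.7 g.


Using w = (m_wet - m_dry) / m_dry * 100
m_wet - m_dry = 356.0 - 266.7 = 89.3 g
w = 89.3 / 266.7 * 100
w = 33.48 %


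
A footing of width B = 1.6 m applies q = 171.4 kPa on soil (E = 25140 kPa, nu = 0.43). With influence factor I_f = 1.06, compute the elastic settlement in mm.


Result: 9.425 mm

Derivation:
Using Se = q * B * (1 - nu^2) * I_f / E
1 - nu^2 = 1 - 0.43^2 = 0.8151
Se = 171.4 * 1.6 * 0.8151 * 1.06 / 25140
Se = 0.009425 m
Convert to mm: Se = 0.009425 * 1000 = 9.425 mm


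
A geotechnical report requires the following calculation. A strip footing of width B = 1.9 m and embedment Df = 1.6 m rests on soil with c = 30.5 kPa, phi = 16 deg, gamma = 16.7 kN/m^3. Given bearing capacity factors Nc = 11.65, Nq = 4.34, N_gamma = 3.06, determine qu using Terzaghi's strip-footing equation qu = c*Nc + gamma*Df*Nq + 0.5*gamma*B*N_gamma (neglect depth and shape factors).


Result: 519.84 kPa

Derivation:
Compute qu = c*Nc + gamma*Df*Nq + 0.5*gamma*B*N_gamma
Term 1: 30.5 * 11.65 = 355.325
Term 2: 16.7 * 1.6 * 4.34 = 115.9648
Term 3: 0.5 * 16.7 * 1.9 * 3.06 = 48.5469
qu = 355.325 + 115.9648 + 48.5469
qu = 519.84 kPa


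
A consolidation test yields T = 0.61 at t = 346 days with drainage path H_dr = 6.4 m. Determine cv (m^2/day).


Result: 0.07221 m^2/day

Derivation:
Using cv = T * H_dr^2 / t
H_dr^2 = 6.4^2 = 40.96
cv = 0.61 * 40.96 / 346
cv = 0.07221 m^2/day


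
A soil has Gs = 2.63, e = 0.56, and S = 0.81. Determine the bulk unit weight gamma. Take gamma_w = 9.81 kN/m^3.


Using gamma = gamma_w * (Gs + S*e) / (1 + e)
Numerator: Gs + S*e = 2.63 + 0.81*0.56 = 3.0836
Denominator: 1 + e = 1 + 0.56 = 1.56
gamma = 9.81 * 3.0836 / 1.56
gamma = 19.391 kN/m^3


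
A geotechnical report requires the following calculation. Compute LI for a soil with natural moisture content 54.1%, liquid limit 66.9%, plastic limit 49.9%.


Result: 0.247

Derivation:
First compute the plasticity index:
PI = LL - PL = 66.9 - 49.9 = 17.0
Then compute the liquidity index:
LI = (w - PL) / PI
LI = (54.1 - 49.9) / 17.0
LI = 0.247


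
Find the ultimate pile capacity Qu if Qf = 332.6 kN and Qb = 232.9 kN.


Using Qu = Qf + Qb
Qu = 332.6 + 232.9
Qu = 565.5 kN


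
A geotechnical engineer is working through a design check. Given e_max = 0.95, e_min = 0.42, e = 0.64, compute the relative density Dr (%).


Result: 58.49 %

Derivation:
Using Dr = (e_max - e) / (e_max - e_min) * 100
e_max - e = 0.95 - 0.64 = 0.31
e_max - e_min = 0.95 - 0.42 = 0.53
Dr = 0.31 / 0.53 * 100
Dr = 58.49 %


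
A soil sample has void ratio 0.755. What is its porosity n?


Result: 0.4302

Derivation:
Using the relation n = e / (1 + e)
n = 0.755 / (1 + 0.755)
n = 0.755 / 1.755
n = 0.4302


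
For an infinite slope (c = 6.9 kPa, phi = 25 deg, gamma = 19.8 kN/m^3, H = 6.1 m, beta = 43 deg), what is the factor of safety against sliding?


Result: 0.615

Derivation:
Using Fs = c / (gamma*H*sin(beta)*cos(beta)) + tan(phi)/tan(beta)
Cohesion contribution = 6.9 / (19.8*6.1*sin(43)*cos(43))
Cohesion contribution = 0.114536
Friction contribution = tan(25)/tan(43) = 0.500054
Fs = 0.114536 + 0.500054
Fs = 0.615


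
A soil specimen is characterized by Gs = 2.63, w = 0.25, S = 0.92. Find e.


Using the relation e = Gs * w / S
e = 2.63 * 0.25 / 0.92
e = 0.7147


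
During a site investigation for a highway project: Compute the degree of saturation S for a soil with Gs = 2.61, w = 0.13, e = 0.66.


Result: 0.5141

Derivation:
Using S = Gs * w / e
S = 2.61 * 0.13 / 0.66
S = 0.5141


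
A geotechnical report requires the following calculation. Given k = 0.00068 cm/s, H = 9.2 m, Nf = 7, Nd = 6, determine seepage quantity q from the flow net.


Convert k to m/s for unit consistency with H:
k = 0.00068 cm/s = 0.00068 / 100 m/s = 6.8e-06 m/s
Using q = k * H * Nf / Nd
Nf / Nd = 7 / 6 = 1.1667
q = 6.8e-06 * 9.2 * 1.1667
q = 7.299e-05 m^3/s per m
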